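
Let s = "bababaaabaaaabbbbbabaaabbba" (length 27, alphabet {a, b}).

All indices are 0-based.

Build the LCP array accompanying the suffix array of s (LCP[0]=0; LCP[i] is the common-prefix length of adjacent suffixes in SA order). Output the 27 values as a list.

rank→(start, suffix):
  0 → (26, 'a')
  1 → (9, 'aaaabbbbbabaaabbba')
  2 → (5, 'aaabaaaabbbbbabaaabbba')
  3 → (20, 'aaabbba')
  4 → (10, 'aaabbbbbabaaabbba')
  5 → (6, 'aabaaaabbbbbabaaabbba')
  6 → (21, 'aabbba')
  7 → (11, 'aabbbbbabaaabbba')
  8 → (7, 'abaaaabbbbbabaaabbba')
  9 → (3, 'abaaabaaaabbbbbabaaabbba')
  10 → (18, 'abaaabbba')
  11 → (1, 'ababaaabaaaabbbbbabaaabbba')
  12 → (22, 'abbba')
  13 → (12, 'abbbbbabaaabbba')
  14 → (25, 'ba')
  15 → (8, 'baaaabbbbbabaaabbba')
  16 → (4, 'baaabaaaabbbbbabaaabbba')
  17 → (19, 'baaabbba')
  18 → (2, 'babaaabaaaabbbbbabaaabbba')
  19 → (17, 'babaaabbba')
  20 → (0, 'bababaaabaaaabbbbbabaaabbba')
  21 → (24, 'bba')
  22 → (16, 'bbabaaabbba')
  23 → (23, 'bbba')
  24 → (15, 'bbbabaaabbba')
  25 → (14, 'bbbbabaaabbba')
  26 → (13, 'bbbbbabaaabbba')

SA = [26, 9, 5, 20, 10, 6, 21, 11, 7, 3, 18, 1, 22, 12, 25, 8, 4, 19, 2, 17, 0, 24, 16, 23, 15, 14, 13]
[i] adj suffixes → lcp
  [1] 26/9 → 1 ('a')
  [2] 9/5 → 3 ('aaa')
  [3] 5/20 → 4 ('aaab')
  [4] 20/10 → 6 ('aaabbb')
  [5] 10/6 → 2 ('aa')
  [6] 6/21 → 3 ('aab')
  [7] 21/11 → 5 ('aabbb')
  [8] 11/7 → 1 ('a')
  [9] 7/3 → 5 ('abaaa')
  [10] 3/18 → 6 ('abaaab')
  [11] 18/1 → 3 ('aba')
  [12] 1/22 → 2 ('ab')
  [13] 22/12 → 4 ('abbb')
  [14] 12/25 → 0 ('')
  [15] 25/8 → 2 ('ba')
  [16] 8/4 → 4 ('baaa')
  [17] 4/19 → 5 ('baaab')
  [18] 19/2 → 2 ('ba')
  [19] 2/17 → 7 ('babaaab')
  [20] 17/0 → 4 ('baba')
  [21] 0/24 → 1 ('b')
  [22] 24/16 → 3 ('bba')
  [23] 16/23 → 2 ('bb')
  [24] 23/15 → 4 ('bbba')
  [25] 15/14 → 3 ('bbb')
  [26] 14/13 → 4 ('bbbb')

[0, 1, 3, 4, 6, 2, 3, 5, 1, 5, 6, 3, 2, 4, 0, 2, 4, 5, 2, 7, 4, 1, 3, 2, 4, 3, 4]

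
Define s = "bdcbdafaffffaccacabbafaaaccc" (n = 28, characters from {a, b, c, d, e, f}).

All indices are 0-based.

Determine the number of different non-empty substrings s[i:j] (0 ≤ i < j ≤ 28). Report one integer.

367

sorted suffixes:
  #0 SA[0]=22  'aaaccc'
  #1 SA[1]=23  'aaccc'
  #2 SA[2]=17  'abbafaaaccc'
  #3 SA[3]=15  'acabbafaaaccc'
  #4 SA[4]=12  'accacabbafaaaccc'
  #5 SA[5]=24  'accc'
  #6 SA[6]=20  'afaaaccc'
  #7 SA[7]=5  'afaffffaccacabbafaaaccc'
  #8 SA[8]=7  'affffaccacabbafaaaccc'
  #9 SA[9]=19  'bafaaaccc'
  #10 SA[10]=18  'bbafaaaccc'
  #11 SA[11]=3  'bdafaffffaccacabbafaaaccc'
  #12 SA[12]=0  'bdcbdafaffffaccacabbafaaaccc'
  #13 SA[13]=27  'c'
  #14 SA[14]=16  'cabbafaaaccc'
  #15 SA[15]=14  'cacabbafaaaccc'
  #16 SA[16]=2  'cbdafaffffaccacabbafaaaccc'
  #17 SA[17]=26  'cc'
  #18 SA[18]=13  'ccacabbafaaaccc'
  #19 SA[19]=25  'ccc'
  #20 SA[20]=4  'dafaffffaccacabbafaaaccc'
  #21 SA[21]=1  'dcbdafaffffaccacabbafaaaccc'
  #22 SA[22]=21  'faaaccc'
  #23 SA[23]=11  'faccacabbafaaaccc'
  #24 SA[24]=6  'faffffaccacabbafaaaccc'
  #25 SA[25]=10  'ffaccacabbafaaaccc'
  #26 SA[26]=9  'fffaccacabbafaaaccc'
  #27 SA[27]=8  'ffffaccacabbafaaaccc'

SA = [22, 23, 17, 15, 12, 24, 20, 5, 7, 19, 18, 3, 0, 27, 16, 14, 2, 26, 13, 25, 4, 1, 21, 11, 6, 10, 9, 8]
[i] adj suffixes → lcp
  [1] 22/23 → 2 ('aa')
  [2] 23/17 → 1 ('a')
  [3] 17/15 → 1 ('a')
  [4] 15/12 → 2 ('ac')
  [5] 12/24 → 3 ('acc')
  [6] 24/20 → 1 ('a')
  [7] 20/5 → 3 ('afa')
  [8] 5/7 → 2 ('af')
  [9] 7/19 → 0 ('')
  [10] 19/18 → 1 ('b')
  [11] 18/3 → 1 ('b')
  [12] 3/0 → 2 ('bd')
  [13] 0/27 → 0 ('')
  [14] 27/16 → 1 ('c')
  [15] 16/14 → 2 ('ca')
  [16] 14/2 → 1 ('c')
  [17] 2/26 → 1 ('c')
  [18] 26/13 → 2 ('cc')
  [19] 13/25 → 2 ('cc')
  [20] 25/4 → 0 ('')
  [21] 4/1 → 1 ('d')
  [22] 1/21 → 0 ('')
  [23] 21/11 → 2 ('fa')
  [24] 11/6 → 2 ('fa')
  [25] 6/10 → 1 ('f')
  [26] 10/9 → 2 ('ff')
  [27] 9/8 → 3 ('fff')

n(n+1)/2 = 28·29/2 = 406
Σ LCP = 0 + 2 + 1 + 1 + 2 + 3 + 1 + 3 + 2 + 0 + 1 + 1 + 2 + 0 + 1 + 2 + 1 + 1 + 2 + 2 + 0 + 1 + 0 + 2 + 2 + 1 + 2 + 3 = 39
distinct = 406 − 39 = 367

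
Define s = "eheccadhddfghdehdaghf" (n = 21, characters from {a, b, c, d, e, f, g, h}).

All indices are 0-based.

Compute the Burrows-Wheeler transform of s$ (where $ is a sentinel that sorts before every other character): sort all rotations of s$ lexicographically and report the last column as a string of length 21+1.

fcdcehhhdahd$hdfaedgeg

rank  rotation                last
    0  $eheccadhddfghdehdaghf  f
    1  adhddfghdehdaghf$ehecc  c
    2  aghf$eheccadhddfghdehd  d
    3  cadhddfghdehdaghf$ehec  c
    4  ccadhddfghdehdaghf$ehe  e
    5  daghf$eheccadhddfghdeh  h
    6  ddfghdehdaghf$eheccadh  h
    7  dehdaghf$eheccadhddfgh  h
    8  dfghdehdaghf$eheccadhd  d
    9  dhddfghdehdaghf$ehecca  a
   10  eccadhddfghdehdaghf$eh  h
   11  ehdaghf$eheccadhddfghd  d
   12  eheccadhddfghdehdaghf$  $
   13  f$eheccadhddfghdehdagh  h
   14  fghdehdaghf$eheccadhdd  d
   15  ghdehdaghf$eheccadhddf  f
   16  ghf$eheccadhddfghdehda  a
   17  hdaghf$eheccadhddfghde  e
   18  hddfghdehdaghf$eheccad  d
   19  hdehdaghf$eheccadhddfg  g
   20  heccadhddfghdehdaghf$e  e
   21  hf$eheccadhddfghdehdag  g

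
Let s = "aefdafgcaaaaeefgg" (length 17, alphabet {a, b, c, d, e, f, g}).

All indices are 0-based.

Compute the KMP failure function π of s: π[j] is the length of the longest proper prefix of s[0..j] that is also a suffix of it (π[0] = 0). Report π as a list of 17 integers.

π[0] = 0
j=1 s[j]='e': π[1]=0 (border '')
j=2 s[j]='f': π[2]=0 (border '')
j=3 s[j]='d': π[3]=0 (border '')
j=4 s[j]='a': π[4]=1 (border 'a')
j=5 s[j]='f': k: 1→0; π[5]=0 (border '')
j=6 s[j]='g': π[6]=0 (border '')
j=7 s[j]='c': π[7]=0 (border '')
j=8 s[j]='a': π[8]=1 (border 'a')
j=9 s[j]='a': k: 1→0; π[9]=1 (border 'a')
j=10 s[j]='a': k: 1→0; π[10]=1 (border 'a')
j=11 s[j]='a': k: 1→0; π[11]=1 (border 'a')
j=12 s[j]='e': π[12]=2 (border 'ae')
j=13 s[j]='e': k: 2→0; π[13]=0 (border '')
j=14 s[j]='f': π[14]=0 (border '')
j=15 s[j]='g': π[15]=0 (border '')
j=16 s[j]='g': π[16]=0 (border '')

[0, 0, 0, 0, 1, 0, 0, 0, 1, 1, 1, 1, 2, 0, 0, 0, 0]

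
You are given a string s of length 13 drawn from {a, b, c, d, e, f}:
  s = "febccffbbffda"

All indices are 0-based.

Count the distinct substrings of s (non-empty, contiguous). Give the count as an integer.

rank→(start, suffix):
  0 → (12, 'a')
  1 → (7, 'bbffda')
  2 → (2, 'bccffbbffda')
  3 → (8, 'bffda')
  4 → (3, 'ccffbbffda')
  5 → (4, 'cffbbffda')
  6 → (11, 'da')
  7 → (1, 'ebccffbbffda')
  8 → (6, 'fbbffda')
  9 → (10, 'fda')
  10 → (0, 'febccffbbffda')
  11 → (5, 'ffbbffda')
  12 → (9, 'ffda')

SA = [12, 7, 2, 8, 3, 4, 11, 1, 6, 10, 0, 5, 9]
rank  pair      lcp
   1  s[12:],s[7:]  0  ''
   2  s[7:],s[2:]  1  'b'
   3  s[2:],s[8:]  1  'b'
   4  s[8:],s[3:]  0  ''
   5  s[3:],s[4:]  1  'c'
   6  s[4:],s[11:]  0  ''
   7  s[11:],s[1:]  0  ''
   8  s[1:],s[6:]  0  ''
   9  s[6:],s[10:]  1  'f'
  10  s[10:],s[0:]  1  'f'
  11  s[0:],s[5:]  1  'f'
  12  s[5:],s[9:]  2  'ff'

n(n+1)/2 = 13·14/2 = 91
Σ LCP = 0 + 0 + 1 + 1 + 0 + 1 + 0 + 0 + 0 + 1 + 1 + 1 + 2 = 8
distinct = 91 − 8 = 83

83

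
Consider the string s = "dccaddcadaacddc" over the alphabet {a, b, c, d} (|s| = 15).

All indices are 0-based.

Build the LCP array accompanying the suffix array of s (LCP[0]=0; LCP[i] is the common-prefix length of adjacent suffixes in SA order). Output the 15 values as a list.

rank | idx | suffix
   0 |   9 | aacddc
   1 |  10 | acddc
   2 |   7 | adaacddc
   3 |   3 | addcadaacddc
   4 |  14 | c
   5 |   6 | cadaacddc
   6 |   2 | caddcadaacddc
   7 |   1 | ccaddcadaacddc
   8 |  11 | cddc
   9 |   8 | daacddc
  10 |  13 | dc
  11 |   5 | dcadaacddc
  12 |   0 | dccaddcadaacddc
  13 |  12 | ddc
  14 |   4 | ddcadaacddc

SA = [9, 10, 7, 3, 14, 6, 2, 1, 11, 8, 13, 5, 0, 12, 4]
[i] adj suffixes → lcp
  [1] 9/10 → 1 ('a')
  [2] 10/7 → 1 ('a')
  [3] 7/3 → 2 ('ad')
  [4] 3/14 → 0 ('')
  [5] 14/6 → 1 ('c')
  [6] 6/2 → 3 ('cad')
  [7] 2/1 → 1 ('c')
  [8] 1/11 → 1 ('c')
  [9] 11/8 → 0 ('')
  [10] 8/13 → 1 ('d')
  [11] 13/5 → 2 ('dc')
  [12] 5/0 → 2 ('dc')
  [13] 0/12 → 1 ('d')
  [14] 12/4 → 3 ('ddc')

[0, 1, 1, 2, 0, 1, 3, 1, 1, 0, 1, 2, 2, 1, 3]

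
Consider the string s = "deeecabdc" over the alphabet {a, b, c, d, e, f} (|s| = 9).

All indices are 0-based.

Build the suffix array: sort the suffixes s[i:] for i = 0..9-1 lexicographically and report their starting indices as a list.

[5, 6, 8, 4, 7, 0, 3, 2, 1]

rank | idx | suffix
   0 |   5 | abdc
   1 |   6 | bdc
   2 |   8 | c
   3 |   4 | cabdc
   4 |   7 | dc
   5 |   0 | deeecabdc
   6 |   3 | ecabdc
   7 |   2 | eecabdc
   8 |   1 | eeecabdc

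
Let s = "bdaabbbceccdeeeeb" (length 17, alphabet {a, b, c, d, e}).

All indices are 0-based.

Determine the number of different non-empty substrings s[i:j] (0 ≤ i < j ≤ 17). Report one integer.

sorted suffixes:
  #0 SA[0]=2  'aabbbceccdeeeeb'
  #1 SA[1]=3  'abbbceccdeeeeb'
  #2 SA[2]=16  'b'
  #3 SA[3]=4  'bbbceccdeeeeb'
  #4 SA[4]=5  'bbceccdeeeeb'
  #5 SA[5]=6  'bceccdeeeeb'
  #6 SA[6]=0  'bdaabbbceccdeeeeb'
  #7 SA[7]=9  'ccdeeeeb'
  #8 SA[8]=10  'cdeeeeb'
  #9 SA[9]=7  'ceccdeeeeb'
  #10 SA[10]=1  'daabbbceccdeeeeb'
  #11 SA[11]=11  'deeeeb'
  #12 SA[12]=15  'eb'
  #13 SA[13]=8  'eccdeeeeb'
  #14 SA[14]=14  'eeb'
  #15 SA[15]=13  'eeeb'
  #16 SA[16]=12  'eeeeb'

SA = [2, 3, 16, 4, 5, 6, 0, 9, 10, 7, 1, 11, 15, 8, 14, 13, 12]
rank  pair      lcp
   1  s[2:],s[3:]  1  'a'
   2  s[3:],s[16:]  0  ''
   3  s[16:],s[4:]  1  'b'
   4  s[4:],s[5:]  2  'bb'
   5  s[5:],s[6:]  1  'b'
   6  s[6:],s[0:]  1  'b'
   7  s[0:],s[9:]  0  ''
   8  s[9:],s[10:]  1  'c'
   9  s[10:],s[7:]  1  'c'
  10  s[7:],s[1:]  0  ''
  11  s[1:],s[11:]  1  'd'
  12  s[11:],s[15:]  0  ''
  13  s[15:],s[8:]  1  'e'
  14  s[8:],s[14:]  1  'e'
  15  s[14:],s[13:]  2  'ee'
  16  s[13:],s[12:]  3  'eee'

n(n+1)/2 = 17·18/2 = 153
Σ LCP = 0 + 1 + 0 + 1 + 2 + 1 + 1 + 0 + 1 + 1 + 0 + 1 + 0 + 1 + 1 + 2 + 3 = 16
distinct = 153 − 16 = 137

137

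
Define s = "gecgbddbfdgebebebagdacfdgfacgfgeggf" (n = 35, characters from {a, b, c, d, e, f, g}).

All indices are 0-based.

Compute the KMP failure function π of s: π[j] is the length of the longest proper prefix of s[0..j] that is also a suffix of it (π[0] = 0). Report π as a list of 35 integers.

[0, 0, 0, 1, 0, 0, 0, 0, 0, 0, 1, 2, 0, 0, 0, 0, 0, 0, 1, 0, 0, 0, 0, 0, 1, 0, 0, 0, 1, 0, 1, 2, 1, 1, 0]

π[0] = 0
j=1 s[j]='e': π[1]=0 (border '')
j=2 s[j]='c': π[2]=0 (border '')
j=3 s[j]='g': π[3]=1 (border 'g')
j=4 s[j]='b': k: 1→0; π[4]=0 (border '')
j=5 s[j]='d': π[5]=0 (border '')
j=6 s[j]='d': π[6]=0 (border '')
j=7 s[j]='b': π[7]=0 (border '')
j=8 s[j]='f': π[8]=0 (border '')
j=9 s[j]='d': π[9]=0 (border '')
j=10 s[j]='g': π[10]=1 (border 'g')
j=11 s[j]='e': π[11]=2 (border 'ge')
j=12 s[j]='b': k: 2→0; π[12]=0 (border '')
j=13 s[j]='e': π[13]=0 (border '')
j=14 s[j]='b': π[14]=0 (border '')
j=15 s[j]='e': π[15]=0 (border '')
j=16 s[j]='b': π[16]=0 (border '')
j=17 s[j]='a': π[17]=0 (border '')
j=18 s[j]='g': π[18]=1 (border 'g')
j=19 s[j]='d': k: 1→0; π[19]=0 (border '')
j=20 s[j]='a': π[20]=0 (border '')
j=21 s[j]='c': π[21]=0 (border '')
j=22 s[j]='f': π[22]=0 (border '')
j=23 s[j]='d': π[23]=0 (border '')
j=24 s[j]='g': π[24]=1 (border 'g')
j=25 s[j]='f': k: 1→0; π[25]=0 (border '')
j=26 s[j]='a': π[26]=0 (border '')
j=27 s[j]='c': π[27]=0 (border '')
j=28 s[j]='g': π[28]=1 (border 'g')
j=29 s[j]='f': k: 1→0; π[29]=0 (border '')
j=30 s[j]='g': π[30]=1 (border 'g')
j=31 s[j]='e': π[31]=2 (border 'ge')
j=32 s[j]='g': k: 2→0; π[32]=1 (border 'g')
j=33 s[j]='g': k: 1→0; π[33]=1 (border 'g')
j=34 s[j]='f': k: 1→0; π[34]=0 (border '')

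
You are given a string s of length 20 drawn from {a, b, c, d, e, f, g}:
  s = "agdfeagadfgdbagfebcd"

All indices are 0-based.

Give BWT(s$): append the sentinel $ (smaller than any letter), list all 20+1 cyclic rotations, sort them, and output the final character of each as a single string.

rank  rotation               last
    0  $agdfeagadfgdbagfebcd  d
    1  adfgdbagfebcd$agdfeag  g
    2  agadfgdbagfebcd$agdfe  e
    3  agdfeagadfgdbagfebcd$  $
    4  agfebcd$agdfeagadfgdb  b
    5  bagfebcd$agdfeagadfgd  d
    6  bcd$agdfeagadfgdbagfe  e
    7  cd$agdfeagadfgdbagfeb  b
    8  d$agdfeagadfgdbagfebc  c
    9  dbagfebcd$agdfeagadfg  g
   10  dfeagadfgdbagfebcd$ag  g
   11  dfgdbagfebcd$agdfeaga  a
   12  eagadfgdbagfebcd$agdf  f
   13  ebcd$agdfeagadfgdbagf  f
   14  feagadfgdbagfebcd$agd  d
   15  febcd$agdfeagadfgdbag  g
   16  fgdbagfebcd$agdfeagad  d
   17  gadfgdbagfebcd$agdfea  a
   18  gdbagfebcd$agdfeagadf  f
   19  gdfeagadfgdbagfebcd$a  a
   20  gfebcd$agdfeagadfgdba  a

dge$bdebcggaffdgdafaa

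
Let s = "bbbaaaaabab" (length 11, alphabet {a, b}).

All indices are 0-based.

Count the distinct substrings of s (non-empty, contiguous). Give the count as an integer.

rank→(start, suffix):
  0 → (3, 'aaaaabab')
  1 → (4, 'aaaabab')
  2 → (5, 'aaabab')
  3 → (6, 'aabab')
  4 → (9, 'ab')
  5 → (7, 'abab')
  6 → (10, 'b')
  7 → (2, 'baaaaabab')
  8 → (8, 'bab')
  9 → (1, 'bbaaaaabab')
  10 → (0, 'bbbaaaaabab')

SA = [3, 4, 5, 6, 9, 7, 10, 2, 8, 1, 0]
i: (SA[i-1],SA[i]) lcp shared
  1: (3,4) 4 'aaaa'
  2: (4,5) 3 'aaa'
  3: (5,6) 2 'aa'
  4: (6,9) 1 'a'
  5: (9,7) 2 'ab'
  6: (7,10) 0 ''
  7: (10,2) 1 'b'
  8: (2,8) 2 'ba'
  9: (8,1) 1 'b'
  10: (1,0) 2 'bb'

n(n+1)/2 = 11·12/2 = 66
Σ LCP = 0 + 4 + 3 + 2 + 1 + 2 + 0 + 1 + 2 + 1 + 2 = 18
distinct = 66 − 18 = 48

48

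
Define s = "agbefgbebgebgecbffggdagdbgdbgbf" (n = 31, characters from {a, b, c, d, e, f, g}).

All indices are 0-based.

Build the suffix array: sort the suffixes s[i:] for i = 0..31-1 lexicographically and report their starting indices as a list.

[0, 21, 6, 2, 29, 15, 27, 24, 8, 11, 14, 20, 26, 23, 7, 10, 13, 3, 30, 16, 4, 17, 5, 1, 28, 19, 25, 22, 9, 12, 18]

rank | idx | suffix
   0 |   0 | agbefgbebgebgecbffggdagdbgdbgbf
   1 |  21 | agdbgdbgbf
   2 |   6 | bebgebgecbffggdagdbgdbgbf
   3 |   2 | befgbebgebgecbffggdagdbgdbgbf
   4 |  29 | bf
   5 |  15 | bffggdagdbgdbgbf
   6 |  27 | bgbf
   7 |  24 | bgdbgbf
   8 |   8 | bgebgecbffggdagdbgdbgbf
   9 |  11 | bgecbffggdagdbgdbgbf
  10 |  14 | cbffggdagdbgdbgbf
  11 |  20 | dagdbgdbgbf
  12 |  26 | dbgbf
  13 |  23 | dbgdbgbf
  14 |   7 | ebgebgecbffggdagdbgdbgbf
  15 |  10 | ebgecbffggdagdbgdbgbf
  16 |  13 | ecbffggdagdbgdbgbf
  17 |   3 | efgbebgebgecbffggdagdbgdbgbf
  18 |  30 | f
  19 |  16 | ffggdagdbgdbgbf
  20 |   4 | fgbebgebgecbffggdagdbgdbgbf
  21 |  17 | fggdagdbgdbgbf
  22 |   5 | gbebgebgecbffggdagdbgdbgbf
  23 |   1 | gbefgbebgebgecbffggdagdbgdbgbf
  24 |  28 | gbf
  25 |  19 | gdagdbgdbgbf
  26 |  25 | gdbgbf
  27 |  22 | gdbgdbgbf
  28 |   9 | gebgecbffggdagdbgdbgbf
  29 |  12 | gecbffggdagdbgdbgbf
  30 |  18 | ggdagdbgdbgbf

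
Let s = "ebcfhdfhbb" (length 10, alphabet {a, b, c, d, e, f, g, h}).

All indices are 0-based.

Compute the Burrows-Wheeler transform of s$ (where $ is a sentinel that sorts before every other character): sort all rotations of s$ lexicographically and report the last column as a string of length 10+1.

rank  rotation     last
    0  $ebcfhdfhbb  b
    1  b$ebcfhdfhb  b
    2  bb$ebcfhdfh  h
    3  bcfhdfhbb$e  e
    4  cfhdfhbb$eb  b
    5  dfhbb$ebcfh  h
    6  ebcfhdfhbb$  $
    7  fhbb$ebcfhd  d
    8  fhdfhbb$ebc  c
    9  hbb$ebcfhdf  f
   10  hdfhbb$ebcf  f

bbhebh$dcff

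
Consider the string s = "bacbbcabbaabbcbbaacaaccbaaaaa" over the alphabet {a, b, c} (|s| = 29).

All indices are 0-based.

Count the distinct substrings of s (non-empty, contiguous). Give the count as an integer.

379

rank→(start, suffix):
  0 → (28, 'a')
  1 → (27, 'aa')
  2 → (26, 'aaa')
  3 → (25, 'aaaa')
  4 → (24, 'aaaaa')
  5 → (9, 'aabbcbbaacaaccbaaaaa')
  6 → (16, 'aacaaccbaaaaa')
  7 → (19, 'aaccbaaaaa')
  8 → (6, 'abbaabbcbbaacaaccbaaaaa')
  9 → (10, 'abbcbbaacaaccbaaaaa')
  10 → (17, 'acaaccbaaaaa')
  11 → (1, 'acbbcabbaabbcbbaacaaccbaaaaa')
  12 → (20, 'accbaaaaa')
  13 → (23, 'baaaaa')
  14 → (8, 'baabbcbbaacaaccbaaaaa')
  15 → (15, 'baacaaccbaaaaa')
  16 → (0, 'bacbbcabbaabbcbbaacaaccbaaaaa')
  17 → (7, 'bbaabbcbbaacaaccbaaaaa')
  18 → (14, 'bbaacaaccbaaaaa')
  19 → (3, 'bbcabbaabbcbbaacaaccbaaaaa')
  20 → (11, 'bbcbbaacaaccbaaaaa')
  21 → (4, 'bcabbaabbcbbaacaaccbaaaaa')
  22 → (12, 'bcbbaacaaccbaaaaa')
  23 → (18, 'caaccbaaaaa')
  24 → (5, 'cabbaabbcbbaacaaccbaaaaa')
  25 → (22, 'cbaaaaa')
  26 → (13, 'cbbaacaaccbaaaaa')
  27 → (2, 'cbbcabbaabbcbbaacaaccbaaaaa')
  28 → (21, 'ccbaaaaa')

SA = [28, 27, 26, 25, 24, 9, 16, 19, 6, 10, 17, 1, 20, 23, 8, 15, 0, 7, 14, 3, 11, 4, 12, 18, 5, 22, 13, 2, 21]
i: (SA[i-1],SA[i]) lcp shared
  1: (28,27) 1 'a'
  2: (27,26) 2 'aa'
  3: (26,25) 3 'aaa'
  4: (25,24) 4 'aaaa'
  5: (24,9) 2 'aa'
  6: (9,16) 2 'aa'
  7: (16,19) 3 'aac'
  8: (19,6) 1 'a'
  9: (6,10) 3 'abb'
  10: (10,17) 1 'a'
  11: (17,1) 2 'ac'
  12: (1,20) 2 'ac'
  13: (20,23) 0 ''
  14: (23,8) 3 'baa'
  15: (8,15) 3 'baa'
  16: (15,0) 2 'ba'
  17: (0,7) 1 'b'
  18: (7,14) 4 'bbaa'
  19: (14,3) 2 'bb'
  20: (3,11) 3 'bbc'
  21: (11,4) 1 'b'
  22: (4,12) 2 'bc'
  23: (12,18) 0 ''
  24: (18,5) 2 'ca'
  25: (5,22) 1 'c'
  26: (22,13) 2 'cb'
  27: (13,2) 3 'cbb'
  28: (2,21) 1 'c'

n(n+1)/2 = 29·30/2 = 435
Σ LCP = 0 + 1 + 2 + 3 + 4 + 2 + 2 + 3 + 1 + 3 + 1 + 2 + 2 + 0 + 3 + 3 + 2 + 1 + 4 + 2 + 3 + 1 + 2 + 0 + 2 + 1 + 2 + 3 + 1 = 56
distinct = 435 − 56 = 379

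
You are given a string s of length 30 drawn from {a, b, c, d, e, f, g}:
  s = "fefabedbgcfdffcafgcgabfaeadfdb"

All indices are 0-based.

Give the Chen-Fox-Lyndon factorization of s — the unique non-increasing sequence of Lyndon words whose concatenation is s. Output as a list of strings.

emit factor 1: 'f' (i=0, period=1)
emit factor 2: 'ef' (i=1, period=2)
emit factor 3: 'abedbgcfdffcafgcgabfaeadfdb' (i=3, period=27)

["f", "ef", "abedbgcfdffcafgcgabfaeadfdb"]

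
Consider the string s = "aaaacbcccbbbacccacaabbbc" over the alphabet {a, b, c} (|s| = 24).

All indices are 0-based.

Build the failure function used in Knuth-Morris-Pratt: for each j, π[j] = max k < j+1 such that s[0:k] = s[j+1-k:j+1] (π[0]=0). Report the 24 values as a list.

[0, 1, 2, 3, 0, 0, 0, 0, 0, 0, 0, 0, 1, 0, 0, 0, 1, 0, 1, 2, 0, 0, 0, 0]

π[0] = 0
j=1 s[j]='a': π[1]=1 (border 'a')
j=2 s[j]='a': π[2]=2 (border 'aa')
j=3 s[j]='a': π[3]=3 (border 'aaa')
j=4 s[j]='c': k: 3→2→1→0; π[4]=0 (border '')
j=5 s[j]='b': π[5]=0 (border '')
j=6 s[j]='c': π[6]=0 (border '')
j=7 s[j]='c': π[7]=0 (border '')
j=8 s[j]='c': π[8]=0 (border '')
j=9 s[j]='b': π[9]=0 (border '')
j=10 s[j]='b': π[10]=0 (border '')
j=11 s[j]='b': π[11]=0 (border '')
j=12 s[j]='a': π[12]=1 (border 'a')
j=13 s[j]='c': k: 1→0; π[13]=0 (border '')
j=14 s[j]='c': π[14]=0 (border '')
j=15 s[j]='c': π[15]=0 (border '')
j=16 s[j]='a': π[16]=1 (border 'a')
j=17 s[j]='c': k: 1→0; π[17]=0 (border '')
j=18 s[j]='a': π[18]=1 (border 'a')
j=19 s[j]='a': π[19]=2 (border 'aa')
j=20 s[j]='b': k: 2→1→0; π[20]=0 (border '')
j=21 s[j]='b': π[21]=0 (border '')
j=22 s[j]='b': π[22]=0 (border '')
j=23 s[j]='c': π[23]=0 (border '')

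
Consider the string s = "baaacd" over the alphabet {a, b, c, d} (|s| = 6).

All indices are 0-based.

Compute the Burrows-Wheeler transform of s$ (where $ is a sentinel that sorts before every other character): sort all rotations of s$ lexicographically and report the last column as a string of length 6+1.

rank  rotation last
    0  $baaacd  d
    1  aaacd$b  b
    2  aacd$ba  a
    3  acd$baa  a
    4  baaacd$  $
    5  cd$baaa  a
    6  d$baaac  c

dbaa$ac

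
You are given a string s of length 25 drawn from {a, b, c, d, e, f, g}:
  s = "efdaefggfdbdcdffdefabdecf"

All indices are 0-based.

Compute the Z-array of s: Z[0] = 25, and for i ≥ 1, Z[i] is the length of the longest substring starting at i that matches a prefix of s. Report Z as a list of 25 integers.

Z[0]=25
i=1: fresh scan; Z[1]=0
i=2: fresh scan; Z[2]=0
i=3: fresh scan; Z[3]=0
i=4: fresh scan; Z[4]=2 scan→box=[4,6)
i=5: min(r-i=1, Z[1]=0)=0; Z[5]=0
i=6: fresh scan; Z[6]=0
i=7: fresh scan; Z[7]=0
i=8: fresh scan; Z[8]=0
i=9: fresh scan; Z[9]=0
i=10: fresh scan; Z[10]=0
i=11: fresh scan; Z[11]=0
i=12: fresh scan; Z[12]=0
i=13: fresh scan; Z[13]=0
i=14: fresh scan; Z[14]=0
i=15: fresh scan; Z[15]=0
i=16: fresh scan; Z[16]=0
i=17: fresh scan; Z[17]=2 scan→box=[17,19)
i=18: min(r-i=1, Z[1]=0)=0; Z[18]=0
i=19: fresh scan; Z[19]=0
i=20: fresh scan; Z[20]=0
i=21: fresh scan; Z[21]=0
i=22: fresh scan; Z[22]=1 scan→box=[22,23)
i=23: fresh scan; Z[23]=0
i=24: fresh scan; Z[24]=0

[25, 0, 0, 0, 2, 0, 0, 0, 0, 0, 0, 0, 0, 0, 0, 0, 0, 2, 0, 0, 0, 0, 1, 0, 0]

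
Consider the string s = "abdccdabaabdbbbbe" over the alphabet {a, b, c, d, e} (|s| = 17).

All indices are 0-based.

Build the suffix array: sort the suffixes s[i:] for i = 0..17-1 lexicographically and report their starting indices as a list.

[8, 6, 9, 0, 7, 12, 13, 14, 10, 1, 15, 3, 4, 5, 11, 2, 16]

rank | idx | suffix
   0 |   8 | aabdbbbbe
   1 |   6 | abaabdbbbbe
   2 |   9 | abdbbbbe
   3 |   0 | abdccdabaabdbbbbe
   4 |   7 | baabdbbbbe
   5 |  12 | bbbbe
   6 |  13 | bbbe
   7 |  14 | bbe
   8 |  10 | bdbbbbe
   9 |   1 | bdccdabaabdbbbbe
  10 |  15 | be
  11 |   3 | ccdabaabdbbbbe
  12 |   4 | cdabaabdbbbbe
  13 |   5 | dabaabdbbbbe
  14 |  11 | dbbbbe
  15 |   2 | dccdabaabdbbbbe
  16 |  16 | e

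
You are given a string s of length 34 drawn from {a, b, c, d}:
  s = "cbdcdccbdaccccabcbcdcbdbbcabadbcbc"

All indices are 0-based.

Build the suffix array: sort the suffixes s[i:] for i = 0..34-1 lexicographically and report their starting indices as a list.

[26, 14, 9, 28, 27, 23, 32, 24, 30, 15, 17, 7, 21, 1, 33, 25, 13, 31, 16, 6, 20, 0, 12, 5, 11, 10, 18, 3, 8, 22, 29, 19, 4, 2]

rank | idx | suffix
   0 |  26 | abadbcbc
   1 |  14 | abcbcdcbdbbcabadbcbc
   2 |   9 | accccabcbcdcbdbbcabadbcbc
   3 |  28 | adbcbc
   4 |  27 | badbcbc
   5 |  23 | bbcabadbcbc
   6 |  32 | bc
   7 |  24 | bcabadbcbc
   8 |  30 | bcbc
   9 |  15 | bcbcdcbdbbcabadbcbc
  10 |  17 | bcdcbdbbcabadbcbc
  11 |   7 | bdaccccabcbcdcbdbbcabadbcbc
  12 |  21 | bdbbcabadbcbc
  13 |   1 | bdcdccbdaccccabcbcdcbdbbcabadbcbc
  14 |  33 | c
  15 |  25 | cabadbcbc
  16 |  13 | cabcbcdcbdbbcabadbcbc
  17 |  31 | cbc
  18 |  16 | cbcdcbdbbcabadbcbc
  19 |   6 | cbdaccccabcbcdcbdbbcabadbcbc
  20 |  20 | cbdbbcabadbcbc
  21 |   0 | cbdcdccbdaccccabcbcdcbdbbcabadbcbc
  22 |  12 | ccabcbcdcbdbbcabadbcbc
  23 |   5 | ccbdaccccabcbcdcbdbbcabadbcbc
  24 |  11 | cccabcbcdcbdbbcabadbcbc
  25 |  10 | ccccabcbcdcbdbbcabadbcbc
  26 |  18 | cdcbdbbcabadbcbc
  27 |   3 | cdccbdaccccabcbcdcbdbbcabadbcbc
  28 |   8 | daccccabcbcdcbdbbcabadbcbc
  29 |  22 | dbbcabadbcbc
  30 |  29 | dbcbc
  31 |  19 | dcbdbbcabadbcbc
  32 |   4 | dccbdaccccabcbcdcbdbbcabadbcbc
  33 |   2 | dcdccbdaccccabcbcdcbdbbcabadbcbc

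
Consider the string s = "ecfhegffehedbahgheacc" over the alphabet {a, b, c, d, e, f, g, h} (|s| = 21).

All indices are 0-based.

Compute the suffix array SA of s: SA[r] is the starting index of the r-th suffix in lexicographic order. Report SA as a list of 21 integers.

[18, 13, 12, 20, 19, 1, 11, 17, 0, 10, 4, 8, 7, 6, 2, 5, 15, 16, 9, 3, 14]

rank→(start, suffix):
  0 → (18, 'acc')
  1 → (13, 'ahgheacc')
  2 → (12, 'bahgheacc')
  3 → (20, 'c')
  4 → (19, 'cc')
  5 → (1, 'cfhegffehedbahgheacc')
  6 → (11, 'dbahgheacc')
  7 → (17, 'eacc')
  8 → (0, 'ecfhegffehedbahgheacc')
  9 → (10, 'edbahgheacc')
  10 → (4, 'egffehedbahgheacc')
  11 → (8, 'ehedbahgheacc')
  12 → (7, 'fehedbahgheacc')
  13 → (6, 'ffehedbahgheacc')
  14 → (2, 'fhegffehedbahgheacc')
  15 → (5, 'gffehedbahgheacc')
  16 → (15, 'gheacc')
  17 → (16, 'heacc')
  18 → (9, 'hedbahgheacc')
  19 → (3, 'hegffehedbahgheacc')
  20 → (14, 'hgheacc')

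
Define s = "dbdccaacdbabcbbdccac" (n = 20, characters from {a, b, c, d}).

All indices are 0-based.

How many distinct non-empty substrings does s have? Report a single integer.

182

sorted suffixes:
  #0 SA[0]=5  'aacdbabcbbdccac'
  #1 SA[1]=10  'abcbbdccac'
  #2 SA[2]=18  'ac'
  #3 SA[3]=6  'acdbabcbbdccac'
  #4 SA[4]=9  'babcbbdccac'
  #5 SA[5]=13  'bbdccac'
  #6 SA[6]=11  'bcbbdccac'
  #7 SA[7]=1  'bdccaacdbabcbbdccac'
  #8 SA[8]=14  'bdccac'
  #9 SA[9]=19  'c'
  #10 SA[10]=4  'caacdbabcbbdccac'
  #11 SA[11]=17  'cac'
  #12 SA[12]=12  'cbbdccac'
  #13 SA[13]=3  'ccaacdbabcbbdccac'
  #14 SA[14]=16  'ccac'
  #15 SA[15]=7  'cdbabcbbdccac'
  #16 SA[16]=8  'dbabcbbdccac'
  #17 SA[17]=0  'dbdccaacdbabcbbdccac'
  #18 SA[18]=2  'dccaacdbabcbbdccac'
  #19 SA[19]=15  'dccac'

SA = [5, 10, 18, 6, 9, 13, 11, 1, 14, 19, 4, 17, 12, 3, 16, 7, 8, 0, 2, 15]
[i] adj suffixes → lcp
  [1] 5/10 → 1 ('a')
  [2] 10/18 → 1 ('a')
  [3] 18/6 → 2 ('ac')
  [4] 6/9 → 0 ('')
  [5] 9/13 → 1 ('b')
  [6] 13/11 → 1 ('b')
  [7] 11/1 → 1 ('b')
  [8] 1/14 → 5 ('bdcca')
  [9] 14/19 → 0 ('')
  [10] 19/4 → 1 ('c')
  [11] 4/17 → 2 ('ca')
  [12] 17/12 → 1 ('c')
  [13] 12/3 → 1 ('c')
  [14] 3/16 → 3 ('cca')
  [15] 16/7 → 1 ('c')
  [16] 7/8 → 0 ('')
  [17] 8/0 → 2 ('db')
  [18] 0/2 → 1 ('d')
  [19] 2/15 → 4 ('dcca')

n(n+1)/2 = 20·21/2 = 210
Σ LCP = 0 + 1 + 1 + 2 + 0 + 1 + 1 + 1 + 5 + 0 + 1 + 2 + 1 + 1 + 3 + 1 + 0 + 2 + 1 + 4 = 28
distinct = 210 − 28 = 182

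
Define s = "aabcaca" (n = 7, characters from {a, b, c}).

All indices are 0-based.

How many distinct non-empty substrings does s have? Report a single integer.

sorted suffixes:
  #0 SA[0]=6  'a'
  #1 SA[1]=0  'aabcaca'
  #2 SA[2]=1  'abcaca'
  #3 SA[3]=4  'aca'
  #4 SA[4]=2  'bcaca'
  #5 SA[5]=5  'ca'
  #6 SA[6]=3  'caca'

SA = [6, 0, 1, 4, 2, 5, 3]
[i] adj suffixes → lcp
  [1] 6/0 → 1 ('a')
  [2] 0/1 → 1 ('a')
  [3] 1/4 → 1 ('a')
  [4] 4/2 → 0 ('')
  [5] 2/5 → 0 ('')
  [6] 5/3 → 2 ('ca')

n(n+1)/2 = 7·8/2 = 28
Σ LCP = 0 + 1 + 1 + 1 + 0 + 0 + 2 = 5
distinct = 28 − 5 = 23

23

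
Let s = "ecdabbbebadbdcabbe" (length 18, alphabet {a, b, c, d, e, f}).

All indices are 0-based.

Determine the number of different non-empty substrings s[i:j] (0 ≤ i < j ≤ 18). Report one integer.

152

rank | idx | suffix
   0 |   3 | abbbebadbdcabbe
   1 |  14 | abbe
   2 |   9 | adbdcabbe
   3 |   8 | badbdcabbe
   4 |   4 | bbbebadbdcabbe
   5 |  15 | bbe
   6 |   5 | bbebadbdcabbe
   7 |  11 | bdcabbe
   8 |  16 | be
   9 |   6 | bebadbdcabbe
  10 |  13 | cabbe
  11 |   1 | cdabbbebadbdcabbe
  12 |   2 | dabbbebadbdcabbe
  13 |  10 | dbdcabbe
  14 |  12 | dcabbe
  15 |  17 | e
  16 |   7 | ebadbdcabbe
  17 |   0 | ecdabbbebadbdcabbe

SA = [3, 14, 9, 8, 4, 15, 5, 11, 16, 6, 13, 1, 2, 10, 12, 17, 7, 0]
[i] adj suffixes → lcp
  [1] 3/14 → 3 ('abb')
  [2] 14/9 → 1 ('a')
  [3] 9/8 → 0 ('')
  [4] 8/4 → 1 ('b')
  [5] 4/15 → 2 ('bb')
  [6] 15/5 → 3 ('bbe')
  [7] 5/11 → 1 ('b')
  [8] 11/16 → 1 ('b')
  [9] 16/6 → 2 ('be')
  [10] 6/13 → 0 ('')
  [11] 13/1 → 1 ('c')
  [12] 1/2 → 0 ('')
  [13] 2/10 → 1 ('d')
  [14] 10/12 → 1 ('d')
  [15] 12/17 → 0 ('')
  [16] 17/7 → 1 ('e')
  [17] 7/0 → 1 ('e')

n(n+1)/2 = 18·19/2 = 171
Σ LCP = 0 + 3 + 1 + 0 + 1 + 2 + 3 + 1 + 1 + 2 + 0 + 1 + 0 + 1 + 1 + 0 + 1 + 1 = 19
distinct = 171 − 19 = 152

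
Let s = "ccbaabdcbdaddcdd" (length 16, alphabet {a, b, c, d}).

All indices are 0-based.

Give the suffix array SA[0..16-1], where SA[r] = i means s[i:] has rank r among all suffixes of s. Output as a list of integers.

sorted suffixes:
  #0 SA[0]=3  'aabdcbdaddcdd'
  #1 SA[1]=4  'abdcbdaddcdd'
  #2 SA[2]=10  'addcdd'
  #3 SA[3]=2  'baabdcbdaddcdd'
  #4 SA[4]=8  'bdaddcdd'
  #5 SA[5]=5  'bdcbdaddcdd'
  #6 SA[6]=1  'cbaabdcbdaddcdd'
  #7 SA[7]=7  'cbdaddcdd'
  #8 SA[8]=0  'ccbaabdcbdaddcdd'
  #9 SA[9]=13  'cdd'
  #10 SA[10]=15  'd'
  #11 SA[11]=9  'daddcdd'
  #12 SA[12]=6  'dcbdaddcdd'
  #13 SA[13]=12  'dcdd'
  #14 SA[14]=14  'dd'
  #15 SA[15]=11  'ddcdd'

[3, 4, 10, 2, 8, 5, 1, 7, 0, 13, 15, 9, 6, 12, 14, 11]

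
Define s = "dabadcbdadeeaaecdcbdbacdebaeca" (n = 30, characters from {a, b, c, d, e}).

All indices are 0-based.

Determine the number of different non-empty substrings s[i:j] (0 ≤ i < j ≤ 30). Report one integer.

425

rank→(start, suffix):
  0 → (29, 'a')
  1 → (12, 'aaecdcbdbacdebaeca')
  2 → (1, 'abadcbdadeeaaecdcbdbacdebaeca')
  3 → (21, 'acdebaeca')
  4 → (3, 'adcbdadeeaaecdcbdbacdebaeca')
  5 → (8, 'adeeaaecdcbdbacdebaeca')
  6 → (26, 'aeca')
  7 → (13, 'aecdcbdbacdebaeca')
  8 → (20, 'bacdebaeca')
  9 → (2, 'badcbdadeeaaecdcbdbacdebaeca')
  10 → (25, 'baeca')
  11 → (6, 'bdadeeaaecdcbdbacdebaeca')
  12 → (18, 'bdbacdebaeca')
  13 → (28, 'ca')
  14 → (5, 'cbdadeeaaecdcbdbacdebaeca')
  15 → (17, 'cbdbacdebaeca')
  16 → (15, 'cdcbdbacdebaeca')
  17 → (22, 'cdebaeca')
  18 → (0, 'dabadcbdadeeaaecdcbdbacdebaeca')
  19 → (7, 'dadeeaaecdcbdbacdebaeca')
  20 → (19, 'dbacdebaeca')
  21 → (4, 'dcbdadeeaaecdcbdbacdebaeca')
  22 → (16, 'dcbdbacdebaeca')
  23 → (23, 'debaeca')
  24 → (9, 'deeaaecdcbdbacdebaeca')
  25 → (11, 'eaaecdcbdbacdebaeca')
  26 → (24, 'ebaeca')
  27 → (27, 'eca')
  28 → (14, 'ecdcbdbacdebaeca')
  29 → (10, 'eeaaecdcbdbacdebaeca')

SA = [29, 12, 1, 21, 3, 8, 26, 13, 20, 2, 25, 6, 18, 28, 5, 17, 15, 22, 0, 7, 19, 4, 16, 23, 9, 11, 24, 27, 14, 10]
rank  pair      lcp
   1  s[29:],s[12:]  1  'a'
   2  s[12:],s[1:]  1  'a'
   3  s[1:],s[21:]  1  'a'
   4  s[21:],s[3:]  1  'a'
   5  s[3:],s[8:]  2  'ad'
   6  s[8:],s[26:]  1  'a'
   7  s[26:],s[13:]  3  'aec'
   8  s[13:],s[20:]  0  ''
   9  s[20:],s[2:]  2  'ba'
  10  s[2:],s[25:]  2  'ba'
  11  s[25:],s[6:]  1  'b'
  12  s[6:],s[18:]  2  'bd'
  13  s[18:],s[28:]  0  ''
  14  s[28:],s[5:]  1  'c'
  15  s[5:],s[17:]  3  'cbd'
  16  s[17:],s[15:]  1  'c'
  17  s[15:],s[22:]  2  'cd'
  18  s[22:],s[0:]  0  ''
  19  s[0:],s[7:]  2  'da'
  20  s[7:],s[19:]  1  'd'
  21  s[19:],s[4:]  1  'd'
  22  s[4:],s[16:]  4  'dcbd'
  23  s[16:],s[23:]  1  'd'
  24  s[23:],s[9:]  2  'de'
  25  s[9:],s[11:]  0  ''
  26  s[11:],s[24:]  1  'e'
  27  s[24:],s[27:]  1  'e'
  28  s[27:],s[14:]  2  'ec'
  29  s[14:],s[10:]  1  'e'

n(n+1)/2 = 30·31/2 = 465
Σ LCP = 0 + 1 + 1 + 1 + 1 + 2 + 1 + 3 + 0 + 2 + 2 + 1 + 2 + 0 + 1 + 3 + 1 + 2 + 0 + 2 + 1 + 1 + 4 + 1 + 2 + 0 + 1 + 1 + 2 + 1 = 40
distinct = 465 − 40 = 425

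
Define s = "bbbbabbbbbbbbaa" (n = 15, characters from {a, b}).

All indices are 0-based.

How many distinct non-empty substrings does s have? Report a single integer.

sorted suffixes:
  #0 SA[0]=14  'a'
  #1 SA[1]=13  'aa'
  #2 SA[2]=4  'abbbbbbbbaa'
  #3 SA[3]=12  'baa'
  #4 SA[4]=3  'babbbbbbbbaa'
  #5 SA[5]=11  'bbaa'
  #6 SA[6]=2  'bbabbbbbbbbaa'
  #7 SA[7]=10  'bbbaa'
  #8 SA[8]=1  'bbbabbbbbbbbaa'
  #9 SA[9]=9  'bbbbaa'
  #10 SA[10]=0  'bbbbabbbbbbbbaa'
  #11 SA[11]=8  'bbbbbaa'
  #12 SA[12]=7  'bbbbbbaa'
  #13 SA[13]=6  'bbbbbbbaa'
  #14 SA[14]=5  'bbbbbbbbaa'

SA = [14, 13, 4, 12, 3, 11, 2, 10, 1, 9, 0, 8, 7, 6, 5]
i: (SA[i-1],SA[i]) lcp shared
  1: (14,13) 1 'a'
  2: (13,4) 1 'a'
  3: (4,12) 0 ''
  4: (12,3) 2 'ba'
  5: (3,11) 1 'b'
  6: (11,2) 3 'bba'
  7: (2,10) 2 'bb'
  8: (10,1) 4 'bbba'
  9: (1,9) 3 'bbb'
  10: (9,0) 5 'bbbba'
  11: (0,8) 4 'bbbb'
  12: (8,7) 5 'bbbbb'
  13: (7,6) 6 'bbbbbb'
  14: (6,5) 7 'bbbbbbb'

n(n+1)/2 = 15·16/2 = 120
Σ LCP = 0 + 1 + 1 + 0 + 2 + 1 + 3 + 2 + 4 + 3 + 5 + 4 + 5 + 6 + 7 = 44
distinct = 120 − 44 = 76

76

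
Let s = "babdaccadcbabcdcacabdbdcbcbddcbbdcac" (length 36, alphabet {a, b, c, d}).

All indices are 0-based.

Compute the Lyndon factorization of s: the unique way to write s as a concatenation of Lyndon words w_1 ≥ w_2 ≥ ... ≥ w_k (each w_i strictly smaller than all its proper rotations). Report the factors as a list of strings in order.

["b", "abdaccadcb", "abcdcacabdbdcbcbddcbbdcac"]

emit factor 1: 'b' (i=0, period=1)
emit factor 2: 'abdaccadcb' (i=1, period=10)
emit factor 3: 'abcdcacabdbdcbcbddcbbdcac' (i=11, period=25)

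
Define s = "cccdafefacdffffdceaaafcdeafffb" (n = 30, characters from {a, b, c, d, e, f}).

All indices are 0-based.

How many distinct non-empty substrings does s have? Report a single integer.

rank | idx | suffix
   0 |  18 | aaafcdeafffb
   1 |  19 | aafcdeafffb
   2 |   8 | acdffffdceaaafcdeafffb
   3 |  20 | afcdeafffb
   4 |   4 | afefacdffffdceaaafcdeafffb
   5 |  25 | afffb
   6 |  29 | b
   7 |   0 | cccdafefacdffffdceaaafcdeafffb
   8 |   1 | ccdafefacdffffdceaaafcdeafffb
   9 |   2 | cdafefacdffffdceaaafcdeafffb
  10 |  22 | cdeafffb
  11 |   9 | cdffffdceaaafcdeafffb
  12 |  16 | ceaaafcdeafffb
  13 |   3 | dafefacdffffdceaaafcdeafffb
  14 |  15 | dceaaafcdeafffb
  15 |  23 | deafffb
  16 |  10 | dffffdceaaafcdeafffb
  17 |  17 | eaaafcdeafffb
  18 |  24 | eafffb
  19 |   6 | efacdffffdceaaafcdeafffb
  20 |   7 | facdffffdceaaafcdeafffb
  21 |  28 | fb
  22 |  21 | fcdeafffb
  23 |  14 | fdceaaafcdeafffb
  24 |   5 | fefacdffffdceaaafcdeafffb
  25 |  27 | ffb
  26 |  13 | ffdceaaafcdeafffb
  27 |  26 | fffb
  28 |  12 | fffdceaaafcdeafffb
  29 |  11 | ffffdceaaafcdeafffb

SA = [18, 19, 8, 20, 4, 25, 29, 0, 1, 2, 22, 9, 16, 3, 15, 23, 10, 17, 24, 6, 7, 28, 21, 14, 5, 27, 13, 26, 12, 11]
[i] adj suffixes → lcp
  [1] 18/19 → 2 ('aa')
  [2] 19/8 → 1 ('a')
  [3] 8/20 → 1 ('a')
  [4] 20/4 → 2 ('af')
  [5] 4/25 → 2 ('af')
  [6] 25/29 → 0 ('')
  [7] 29/0 → 0 ('')
  [8] 0/1 → 2 ('cc')
  [9] 1/2 → 1 ('c')
  [10] 2/22 → 2 ('cd')
  [11] 22/9 → 2 ('cd')
  [12] 9/16 → 1 ('c')
  [13] 16/3 → 0 ('')
  [14] 3/15 → 1 ('d')
  [15] 15/23 → 1 ('d')
  [16] 23/10 → 1 ('d')
  [17] 10/17 → 0 ('')
  [18] 17/24 → 2 ('ea')
  [19] 24/6 → 1 ('e')
  [20] 6/7 → 0 ('')
  [21] 7/28 → 1 ('f')
  [22] 28/21 → 1 ('f')
  [23] 21/14 → 1 ('f')
  [24] 14/5 → 1 ('f')
  [25] 5/27 → 1 ('f')
  [26] 27/13 → 2 ('ff')
  [27] 13/26 → 2 ('ff')
  [28] 26/12 → 3 ('fff')
  [29] 12/11 → 3 ('fff')

n(n+1)/2 = 30·31/2 = 465
Σ LCP = 0 + 2 + 1 + 1 + 2 + 2 + 0 + 0 + 2 + 1 + 2 + 2 + 1 + 0 + 1 + 1 + 1 + 0 + 2 + 1 + 0 + 1 + 1 + 1 + 1 + 1 + 2 + 2 + 3 + 3 = 37
distinct = 465 − 37 = 428

428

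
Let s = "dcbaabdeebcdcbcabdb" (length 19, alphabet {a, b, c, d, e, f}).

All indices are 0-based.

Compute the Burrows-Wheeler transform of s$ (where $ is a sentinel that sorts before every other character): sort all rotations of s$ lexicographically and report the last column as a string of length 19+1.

bbcadcceaabddbb$cbed

rank  rotation              last
    0  $dcbaabdeebcdcbcabdb  b
    1  aabdeebcdcbcabdb$dcb  b
    2  abdb$dcbaabdeebcdcbc  c
    3  abdeebcdcbcabdb$dcba  a
    4  b$dcbaabdeebcdcbcabd  d
    5  baabdeebcdcbcabdb$dc  c
    6  bcabdb$dcbaabdeebcdc  c
    7  bcdcbcabdb$dcbaabdee  e
    8  bdb$dcbaabdeebcdcbca  a
    9  bdeebcdcbcabdb$dcbaa  a
   10  cabdb$dcbaabdeebcdcb  b
   11  cbaabdeebcdcbcabdb$d  d
   12  cbcabdb$dcbaabdeebcd  d
   13  cdcbcabdb$dcbaabdeeb  b
   14  db$dcbaabdeebcdcbcab  b
   15  dcbaabdeebcdcbcabdb$  $
   16  dcbcabdb$dcbaabdeebc  c
   17  deebcdcbcabdb$dcbaab  b
   18  ebcdcbcabdb$dcbaabde  e
   19  eebcdcbcabdb$dcbaabd  d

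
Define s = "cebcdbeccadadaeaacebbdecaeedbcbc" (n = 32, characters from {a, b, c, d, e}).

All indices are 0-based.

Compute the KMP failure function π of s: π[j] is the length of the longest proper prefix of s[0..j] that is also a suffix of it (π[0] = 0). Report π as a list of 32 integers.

[0, 0, 0, 1, 0, 0, 0, 1, 1, 0, 0, 0, 0, 0, 0, 0, 0, 1, 2, 3, 0, 0, 0, 1, 0, 0, 0, 0, 0, 1, 0, 1]

π[0] = 0
j=1 s[j]='e': π[1]=0 (border '')
j=2 s[j]='b': π[2]=0 (border '')
j=3 s[j]='c': π[3]=1 (border 'c')
j=4 s[j]='d': k: 1→0; π[4]=0 (border '')
j=5 s[j]='b': π[5]=0 (border '')
j=6 s[j]='e': π[6]=0 (border '')
j=7 s[j]='c': π[7]=1 (border 'c')
j=8 s[j]='c': k: 1→0; π[8]=1 (border 'c')
j=9 s[j]='a': k: 1→0; π[9]=0 (border '')
j=10 s[j]='d': π[10]=0 (border '')
j=11 s[j]='a': π[11]=0 (border '')
j=12 s[j]='d': π[12]=0 (border '')
j=13 s[j]='a': π[13]=0 (border '')
j=14 s[j]='e': π[14]=0 (border '')
j=15 s[j]='a': π[15]=0 (border '')
j=16 s[j]='a': π[16]=0 (border '')
j=17 s[j]='c': π[17]=1 (border 'c')
j=18 s[j]='e': π[18]=2 (border 'ce')
j=19 s[j]='b': π[19]=3 (border 'ceb')
j=20 s[j]='b': k: 3→0; π[20]=0 (border '')
j=21 s[j]='d': π[21]=0 (border '')
j=22 s[j]='e': π[22]=0 (border '')
j=23 s[j]='c': π[23]=1 (border 'c')
j=24 s[j]='a': k: 1→0; π[24]=0 (border '')
j=25 s[j]='e': π[25]=0 (border '')
j=26 s[j]='e': π[26]=0 (border '')
j=27 s[j]='d': π[27]=0 (border '')
j=28 s[j]='b': π[28]=0 (border '')
j=29 s[j]='c': π[29]=1 (border 'c')
j=30 s[j]='b': k: 1→0; π[30]=0 (border '')
j=31 s[j]='c': π[31]=1 (border 'c')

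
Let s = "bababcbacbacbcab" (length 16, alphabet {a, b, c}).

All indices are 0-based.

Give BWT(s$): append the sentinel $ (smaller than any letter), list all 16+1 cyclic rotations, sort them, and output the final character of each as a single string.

rank  rotation           last
    0  $bababcbacbacbcab  b
    1  ab$bababcbacbacbc  c
    2  ababcbacbacbcab$b  b
    3  abcbacbacbcab$bab  b
    4  acbacbcab$bababcb  b
    5  acbcab$bababcbacb  b
    6  b$bababcbacbacbca  a
    7  bababcbacbacbcab$  $
    8  babcbacbacbcab$ba  a
    9  bacbacbcab$bababc  c
   10  bacbcab$bababcbac  c
   11  bcab$bababcbacbac  c
   12  bcbacbacbcab$baba  a
   13  cab$bababcbacbacb  b
   14  cbacbacbcab$babab  b
   15  cbacbcab$bababcba  a
   16  cbcab$bababcbacba  a

bcbbbba$acccabbaa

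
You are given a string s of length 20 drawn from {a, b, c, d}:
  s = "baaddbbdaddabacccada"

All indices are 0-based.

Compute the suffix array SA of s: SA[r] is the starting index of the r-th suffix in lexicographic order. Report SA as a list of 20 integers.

[19, 1, 11, 13, 17, 8, 2, 0, 12, 5, 6, 16, 15, 14, 18, 10, 7, 4, 9, 3]

rank | idx | suffix
   0 |  19 | a
   1 |   1 | aaddbbdaddabacccada
   2 |  11 | abacccada
   3 |  13 | acccada
   4 |  17 | ada
   5 |   8 | addabacccada
   6 |   2 | addbbdaddabacccada
   7 |   0 | baaddbbdaddabacccada
   8 |  12 | bacccada
   9 |   5 | bbdaddabacccada
  10 |   6 | bdaddabacccada
  11 |  16 | cada
  12 |  15 | ccada
  13 |  14 | cccada
  14 |  18 | da
  15 |  10 | dabacccada
  16 |   7 | daddabacccada
  17 |   4 | dbbdaddabacccada
  18 |   9 | ddabacccada
  19 |   3 | ddbbdaddabacccada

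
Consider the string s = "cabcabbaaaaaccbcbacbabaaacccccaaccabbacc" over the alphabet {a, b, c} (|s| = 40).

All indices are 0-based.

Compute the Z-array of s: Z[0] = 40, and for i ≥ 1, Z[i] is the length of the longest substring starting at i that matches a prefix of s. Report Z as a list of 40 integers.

Z[0]=40
i=1: i≥r, start 0; Z[1]=0
i=2: i≥r, start 0; Z[2]=0
i=3: i≥r, start 0; Z[3]=3 scan→box=[3,6)
i=4: min(r-i=2, Z[1]=0)=0; Z[4]=0
i=5: min(r-i=1, Z[2]=0)=0; Z[5]=0
i=6: i≥r, start 0; Z[6]=0
i=7: i≥r, start 0; Z[7]=0
i=8: i≥r, start 0; Z[8]=0
i=9: i≥r, start 0; Z[9]=0
i=10: i≥r, start 0; Z[10]=0
i=11: i≥r, start 0; Z[11]=0
i=12: i≥r, start 0; Z[12]=1 scan→box=[12,13)
i=13: i≥r, start 0; Z[13]=1 scan→box=[13,14)
i=14: i≥r, start 0; Z[14]=0
i=15: i≥r, start 0; Z[15]=1 scan→box=[15,16)
i=16: i≥r, start 0; Z[16]=0
i=17: i≥r, start 0; Z[17]=0
i=18: i≥r, start 0; Z[18]=1 scan→box=[18,19)
i=19: i≥r, start 0; Z[19]=0
i=20: i≥r, start 0; Z[20]=0
i=21: i≥r, start 0; Z[21]=0
i=22: i≥r, start 0; Z[22]=0
i=23: i≥r, start 0; Z[23]=0
i=24: i≥r, start 0; Z[24]=0
i=25: i≥r, start 0; Z[25]=1 scan→box=[25,26)
i=26: i≥r, start 0; Z[26]=1 scan→box=[26,27)
i=27: i≥r, start 0; Z[27]=1 scan→box=[27,28)
i=28: i≥r, start 0; Z[28]=1 scan→box=[28,29)
i=29: i≥r, start 0; Z[29]=2 scan→box=[29,31)
i=30: min(r-i=1, Z[1]=0)=0; Z[30]=0
i=31: i≥r, start 0; Z[31]=0
i=32: i≥r, start 0; Z[32]=1 scan→box=[32,33)
i=33: i≥r, start 0; Z[33]=3 scan→box=[33,36)
i=34: min(r-i=2, Z[1]=0)=0; Z[34]=0
i=35: min(r-i=1, Z[2]=0)=0; Z[35]=0
i=36: i≥r, start 0; Z[36]=0
i=37: i≥r, start 0; Z[37]=0
i=38: i≥r, start 0; Z[38]=1 scan→box=[38,39)
i=39: i≥r, start 0; Z[39]=1 scan→box=[39,40)

[40, 0, 0, 3, 0, 0, 0, 0, 0, 0, 0, 0, 1, 1, 0, 1, 0, 0, 1, 0, 0, 0, 0, 0, 0, 1, 1, 1, 1, 2, 0, 0, 1, 3, 0, 0, 0, 0, 1, 1]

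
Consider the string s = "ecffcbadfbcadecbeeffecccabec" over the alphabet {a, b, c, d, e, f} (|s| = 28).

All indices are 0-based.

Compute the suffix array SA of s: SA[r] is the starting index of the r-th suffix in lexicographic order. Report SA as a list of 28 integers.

[24, 11, 6, 5, 9, 25, 15, 27, 23, 10, 4, 14, 22, 21, 1, 12, 7, 26, 13, 20, 0, 16, 17, 8, 3, 19, 2, 18]

sorted suffixes:
  #0 SA[0]=24  'abec'
  #1 SA[1]=11  'adecbeeffecccabec'
  #2 SA[2]=6  'adfbcadecbeeffecccabec'
  #3 SA[3]=5  'badfbcadecbeeffecccabec'
  #4 SA[4]=9  'bcadecbeeffecccabec'
  #5 SA[5]=25  'bec'
  #6 SA[6]=15  'beeffecccabec'
  #7 SA[7]=27  'c'
  #8 SA[8]=23  'cabec'
  #9 SA[9]=10  'cadecbeeffecccabec'
  #10 SA[10]=4  'cbadfbcadecbeeffecccabec'
  #11 SA[11]=14  'cbeeffecccabec'
  #12 SA[12]=22  'ccabec'
  #13 SA[13]=21  'cccabec'
  #14 SA[14]=1  'cffcbadfbcadecbeeffecccabec'
  #15 SA[15]=12  'decbeeffecccabec'
  #16 SA[16]=7  'dfbcadecbeeffecccabec'
  #17 SA[17]=26  'ec'
  #18 SA[18]=13  'ecbeeffecccabec'
  #19 SA[19]=20  'ecccabec'
  #20 SA[20]=0  'ecffcbadfbcadecbeeffecccabec'
  #21 SA[21]=16  'eeffecccabec'
  #22 SA[22]=17  'effecccabec'
  #23 SA[23]=8  'fbcadecbeeffecccabec'
  #24 SA[24]=3  'fcbadfbcadecbeeffecccabec'
  #25 SA[25]=19  'fecccabec'
  #26 SA[26]=2  'ffcbadfbcadecbeeffecccabec'
  #27 SA[27]=18  'ffecccabec'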